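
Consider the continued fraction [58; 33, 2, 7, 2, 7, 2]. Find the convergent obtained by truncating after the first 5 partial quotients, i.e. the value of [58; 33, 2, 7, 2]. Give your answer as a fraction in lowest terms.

62150/1071

a_0 = 58: 58/1
a_1 = 33: 1915/33
a_2 = 2: 3888/67
a_3 = 7: 29131/502
a_4 = 2: 62150/1071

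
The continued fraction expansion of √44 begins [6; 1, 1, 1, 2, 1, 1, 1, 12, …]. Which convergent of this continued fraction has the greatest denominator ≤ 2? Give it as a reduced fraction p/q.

13/2

a_0 = 6: 6/1  (≤ bound)
a_1 = 1: 7/1  (≤ bound)
a_2 = 1: 13/2  (≤ bound)
a_3 = 1: 20/3  (> 2, stop)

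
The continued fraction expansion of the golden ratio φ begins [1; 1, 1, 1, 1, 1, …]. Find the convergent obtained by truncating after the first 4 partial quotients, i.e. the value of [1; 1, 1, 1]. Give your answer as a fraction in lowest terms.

5/3

Start with 1.
1 + 1/(1/1) = 1 + 1/1 = 2/1
1 + 1/(2/1) = 1 + 1/2 = 3/2
1 + 1/(3/2) = 1 + 2/3 = 5/3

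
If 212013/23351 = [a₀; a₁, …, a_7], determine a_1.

12

Apply division with remainder until the remainder is 0:
⌊212013/23351⌋ = 9, remainder 1854
⌊23351/1854⌋ = 12, remainder 1103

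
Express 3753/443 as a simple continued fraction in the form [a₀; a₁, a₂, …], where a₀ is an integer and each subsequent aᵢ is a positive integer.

[8; 2, 8, 2, 1, 3, 2]

Run the Euclidean algorithm, recording each quotient:
⌊3753/443⌋ = 8, remainder 209
⌊443/209⌋ = 2, remainder 25
⌊209/25⌋ = 8, remainder 9
⌊25/9⌋ = 2, remainder 7
⌊9/7⌋ = 1, remainder 2
⌊7/2⌋ = 3, remainder 1
⌊2/1⌋ = 2, remainder 0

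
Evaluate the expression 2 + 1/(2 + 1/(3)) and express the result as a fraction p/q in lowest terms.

17/7

Build up convergents one term at a time:
a_0 = 2: 2/1
a_1 = 2: 5/2
a_2 = 3: 17/7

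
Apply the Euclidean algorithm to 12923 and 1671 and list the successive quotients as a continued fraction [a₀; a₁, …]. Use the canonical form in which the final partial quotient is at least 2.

[7; 1, 2, 1, 3, 12, 9]

⌊12923/1671⌋ = 7, remainder 1226
⌊1671/1226⌋ = 1, remainder 445
⌊1226/445⌋ = 2, remainder 336
⌊445/336⌋ = 1, remainder 109
⌊336/109⌋ = 3, remainder 9
⌊109/9⌋ = 12, remainder 1
⌊9/1⌋ = 9, remainder 0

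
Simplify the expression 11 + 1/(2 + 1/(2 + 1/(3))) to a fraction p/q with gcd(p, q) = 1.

194/17

Start with 3.
2 + 1/(3/1) = 2 + 1/3 = 7/3
2 + 1/(7/3) = 2 + 3/7 = 17/7
11 + 1/(17/7) = 11 + 7/17 = 194/17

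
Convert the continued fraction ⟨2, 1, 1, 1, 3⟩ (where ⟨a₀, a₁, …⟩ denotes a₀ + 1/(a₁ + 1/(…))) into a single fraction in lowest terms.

Work from the innermost term outward:
Start with 3.
1 + 1/(3/1) = 1 + 1/3 = 4/3
1 + 1/(4/3) = 1 + 3/4 = 7/4
1 + 1/(7/4) = 1 + 4/7 = 11/7
2 + 1/(11/7) = 2 + 7/11 = 29/11

29/11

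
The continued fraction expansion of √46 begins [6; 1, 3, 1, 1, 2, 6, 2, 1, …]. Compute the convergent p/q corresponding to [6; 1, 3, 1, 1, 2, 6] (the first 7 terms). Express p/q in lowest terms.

Collapse the nested fraction from the inside out:
Start with 6.
2 + 1/(6/1) = 2 + 1/6 = 13/6
1 + 1/(13/6) = 1 + 6/13 = 19/13
1 + 1/(19/13) = 1 + 13/19 = 32/19
3 + 1/(32/19) = 3 + 19/32 = 115/32
1 + 1/(115/32) = 1 + 32/115 = 147/115
6 + 1/(147/115) = 6 + 115/147 = 997/147

997/147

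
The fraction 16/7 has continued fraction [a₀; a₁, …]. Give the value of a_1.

3

16 ÷ 7 → quotient 2, remainder 2
7 ÷ 2 → quotient 3, remainder 1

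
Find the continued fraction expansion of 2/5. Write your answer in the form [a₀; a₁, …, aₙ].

Repeatedly divide and take the remainder:
2 = 0·5 + 2, so a_0 = 0
5 = 2·2 + 1, so a_1 = 2
2 = 2·1 + 0, so a_2 = 2

[0; 2, 2]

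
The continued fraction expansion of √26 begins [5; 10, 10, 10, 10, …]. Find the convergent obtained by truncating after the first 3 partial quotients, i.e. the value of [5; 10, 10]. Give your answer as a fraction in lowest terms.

Start with 10.
10 + 1/(10/1) = 10 + 1/10 = 101/10
5 + 1/(101/10) = 5 + 10/101 = 515/101

515/101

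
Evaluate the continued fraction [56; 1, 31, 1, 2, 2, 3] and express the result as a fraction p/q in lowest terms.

44721/785

Start with 3.
2 + 1/(3/1) = 2 + 1/3 = 7/3
2 + 1/(7/3) = 2 + 3/7 = 17/7
1 + 1/(17/7) = 1 + 7/17 = 24/17
31 + 1/(24/17) = 31 + 17/24 = 761/24
1 + 1/(761/24) = 1 + 24/761 = 785/761
56 + 1/(785/761) = 56 + 761/785 = 44721/785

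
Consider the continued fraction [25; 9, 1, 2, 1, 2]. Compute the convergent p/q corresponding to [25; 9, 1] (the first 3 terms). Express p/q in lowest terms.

a_0 = 25: 25/1
a_1 = 9: 226/9
a_2 = 1: 251/10

251/10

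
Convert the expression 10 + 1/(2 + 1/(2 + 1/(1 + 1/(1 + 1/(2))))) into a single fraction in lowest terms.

323/31

a_0 = 10: 10/1
a_1 = 2: 21/2
a_2 = 2: 52/5
a_3 = 1: 73/7
a_4 = 1: 125/12
a_5 = 2: 323/31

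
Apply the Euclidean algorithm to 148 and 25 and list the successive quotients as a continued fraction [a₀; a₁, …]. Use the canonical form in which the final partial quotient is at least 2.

Apply division with remainder until the remainder is 0:
148 ÷ 25 → quotient 5, remainder 23
25 ÷ 23 → quotient 1, remainder 2
23 ÷ 2 → quotient 11, remainder 1
2 ÷ 1 → quotient 2, remainder 0

[5; 1, 11, 2]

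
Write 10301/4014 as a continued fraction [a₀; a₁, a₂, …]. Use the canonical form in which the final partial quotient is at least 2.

Apply division with remainder until the remainder is 0:
10301 = 2·4014 + 2273, so a_0 = 2
4014 = 1·2273 + 1741, so a_1 = 1
2273 = 1·1741 + 532, so a_2 = 1
1741 = 3·532 + 145, so a_3 = 3
532 = 3·145 + 97, so a_4 = 3
145 = 1·97 + 48, so a_5 = 1
97 = 2·48 + 1, so a_6 = 2
48 = 48·1 + 0, so a_7 = 48

[2; 1, 1, 3, 3, 1, 2, 48]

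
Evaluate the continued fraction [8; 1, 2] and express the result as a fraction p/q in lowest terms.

26/3

Use the convergent recurrence hₖ = aₖ·hₖ₋₁ + hₖ₋₂ (and likewise for the denominators kₖ):
a_0 = 8: 8/1
a_1 = 1: 9/1
a_2 = 2: 26/3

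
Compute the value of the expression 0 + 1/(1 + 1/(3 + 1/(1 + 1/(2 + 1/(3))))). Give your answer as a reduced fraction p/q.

Starting at the tail and folding back:
Start with 3.
2 + 1/(3/1) = 2 + 1/3 = 7/3
1 + 1/(7/3) = 1 + 3/7 = 10/7
3 + 1/(10/7) = 3 + 7/10 = 37/10
1 + 1/(37/10) = 1 + 10/37 = 47/37
0 + 1/(47/37) = 0 + 37/47 = 37/47

37/47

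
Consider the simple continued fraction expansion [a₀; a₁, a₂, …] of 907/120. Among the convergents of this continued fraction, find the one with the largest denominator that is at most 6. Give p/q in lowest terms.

List convergents until the denominator exceeds the bound:
a_0 = 7: 7/1  (≤ bound)
a_1 = 1: 8/1  (≤ bound)
a_2 = 1: 15/2  (≤ bound)
a_3 = 3: 53/7  (> 6, stop)

15/2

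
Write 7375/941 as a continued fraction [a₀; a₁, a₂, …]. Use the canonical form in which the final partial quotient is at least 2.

7375 ÷ 941 → quotient 7, remainder 788
941 ÷ 788 → quotient 1, remainder 153
788 ÷ 153 → quotient 5, remainder 23
153 ÷ 23 → quotient 6, remainder 15
23 ÷ 15 → quotient 1, remainder 8
15 ÷ 8 → quotient 1, remainder 7
8 ÷ 7 → quotient 1, remainder 1
7 ÷ 1 → quotient 7, remainder 0

[7; 1, 5, 6, 1, 1, 1, 7]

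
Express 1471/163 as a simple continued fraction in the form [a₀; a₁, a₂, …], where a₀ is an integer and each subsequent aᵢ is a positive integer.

[9; 40, 1, 3]

1471 ÷ 163 → quotient 9, remainder 4
163 ÷ 4 → quotient 40, remainder 3
4 ÷ 3 → quotient 1, remainder 1
3 ÷ 1 → quotient 3, remainder 0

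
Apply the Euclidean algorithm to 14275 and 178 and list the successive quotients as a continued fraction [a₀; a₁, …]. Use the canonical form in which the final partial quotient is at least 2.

[80; 5, 11, 1, 2]

Run the Euclidean algorithm, recording each quotient:
⌊14275/178⌋ = 80, remainder 35
⌊178/35⌋ = 5, remainder 3
⌊35/3⌋ = 11, remainder 2
⌊3/2⌋ = 1, remainder 1
⌊2/1⌋ = 2, remainder 0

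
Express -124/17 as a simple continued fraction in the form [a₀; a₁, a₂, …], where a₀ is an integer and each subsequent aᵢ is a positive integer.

[-8; 1, 2, 2, 2]

⌊-124/17⌋ = -8, remainder 12
⌊17/12⌋ = 1, remainder 5
⌊12/5⌋ = 2, remainder 2
⌊5/2⌋ = 2, remainder 1
⌊2/1⌋ = 2, remainder 0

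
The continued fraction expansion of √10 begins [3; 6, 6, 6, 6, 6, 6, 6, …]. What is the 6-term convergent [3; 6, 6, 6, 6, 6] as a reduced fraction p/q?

27379/8658

Start with 6.
6 + 1/(6/1) = 6 + 1/6 = 37/6
6 + 1/(37/6) = 6 + 6/37 = 228/37
6 + 1/(228/37) = 6 + 37/228 = 1405/228
6 + 1/(1405/228) = 6 + 228/1405 = 8658/1405
3 + 1/(8658/1405) = 3 + 1405/8658 = 27379/8658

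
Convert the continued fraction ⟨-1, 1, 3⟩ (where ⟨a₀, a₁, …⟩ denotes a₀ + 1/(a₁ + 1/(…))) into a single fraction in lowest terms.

a_0 = -1: -1/1
a_1 = 1: 0/1
a_2 = 3: -1/4

-1/4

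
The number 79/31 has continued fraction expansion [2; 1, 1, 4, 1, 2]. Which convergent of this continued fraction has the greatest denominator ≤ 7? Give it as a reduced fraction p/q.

5/2

List convergents until the denominator exceeds the bound:
a_0 = 2: 2/1  (≤ bound)
a_1 = 1: 3/1  (≤ bound)
a_2 = 1: 5/2  (≤ bound)
a_3 = 4: 23/9  (> 7, stop)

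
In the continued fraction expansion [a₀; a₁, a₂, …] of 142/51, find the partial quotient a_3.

142 ÷ 51 → quotient 2, remainder 40
51 ÷ 40 → quotient 1, remainder 11
40 ÷ 11 → quotient 3, remainder 7
11 ÷ 7 → quotient 1, remainder 4

1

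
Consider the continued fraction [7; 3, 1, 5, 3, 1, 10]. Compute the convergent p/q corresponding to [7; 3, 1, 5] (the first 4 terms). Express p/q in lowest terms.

Starting at the tail and folding back:
Start with 5.
1 + 1/(5/1) = 1 + 1/5 = 6/5
3 + 1/(6/5) = 3 + 5/6 = 23/6
7 + 1/(23/6) = 7 + 6/23 = 167/23

167/23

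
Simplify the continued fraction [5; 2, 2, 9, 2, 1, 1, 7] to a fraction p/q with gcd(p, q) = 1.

Start with 7.
1 + 1/(7/1) = 1 + 1/7 = 8/7
1 + 1/(8/7) = 1 + 7/8 = 15/8
2 + 1/(15/8) = 2 + 8/15 = 38/15
9 + 1/(38/15) = 9 + 15/38 = 357/38
2 + 1/(357/38) = 2 + 38/357 = 752/357
2 + 1/(752/357) = 2 + 357/752 = 1861/752
5 + 1/(1861/752) = 5 + 752/1861 = 10057/1861

10057/1861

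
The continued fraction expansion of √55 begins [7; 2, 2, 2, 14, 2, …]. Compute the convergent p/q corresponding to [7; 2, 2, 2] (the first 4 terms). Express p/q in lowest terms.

89/12

Starting at the tail and folding back:
Start with 2.
2 + 1/(2/1) = 2 + 1/2 = 5/2
2 + 1/(5/2) = 2 + 2/5 = 12/5
7 + 1/(12/5) = 7 + 5/12 = 89/12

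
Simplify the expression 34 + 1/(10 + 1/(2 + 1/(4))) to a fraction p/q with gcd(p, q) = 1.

3205/94

Starting at the tail and folding back:
Start with 4.
2 + 1/(4/1) = 2 + 1/4 = 9/4
10 + 1/(9/4) = 10 + 4/9 = 94/9
34 + 1/(94/9) = 34 + 9/94 = 3205/94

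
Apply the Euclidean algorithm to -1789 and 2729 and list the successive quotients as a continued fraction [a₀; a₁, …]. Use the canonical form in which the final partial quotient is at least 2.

-1789 = -1·2729 + 940, so a_0 = -1
2729 = 2·940 + 849, so a_1 = 2
940 = 1·849 + 91, so a_2 = 1
849 = 9·91 + 30, so a_3 = 9
91 = 3·30 + 1, so a_4 = 3
30 = 30·1 + 0, so a_5 = 30

[-1; 2, 1, 9, 3, 30]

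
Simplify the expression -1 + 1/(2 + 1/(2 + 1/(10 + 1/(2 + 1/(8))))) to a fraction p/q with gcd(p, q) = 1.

-551/924

Start with 8.
2 + 1/(8/1) = 2 + 1/8 = 17/8
10 + 1/(17/8) = 10 + 8/17 = 178/17
2 + 1/(178/17) = 2 + 17/178 = 373/178
2 + 1/(373/178) = 2 + 178/373 = 924/373
-1 + 1/(924/373) = -1 + 373/924 = -551/924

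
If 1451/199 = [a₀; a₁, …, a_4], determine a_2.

⌊1451/199⌋ = 7, remainder 58
⌊199/58⌋ = 3, remainder 25
⌊58/25⌋ = 2, remainder 8

2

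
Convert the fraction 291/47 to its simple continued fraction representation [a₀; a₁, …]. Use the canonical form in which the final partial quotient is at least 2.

[6; 5, 4, 2]

⌊291/47⌋ = 6, remainder 9
⌊47/9⌋ = 5, remainder 2
⌊9/2⌋ = 4, remainder 1
⌊2/1⌋ = 2, remainder 0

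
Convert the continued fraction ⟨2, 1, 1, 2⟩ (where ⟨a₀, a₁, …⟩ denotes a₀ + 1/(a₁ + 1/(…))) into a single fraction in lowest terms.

13/5

Start with 2.
1 + 1/(2/1) = 1 + 1/2 = 3/2
1 + 1/(3/2) = 1 + 2/3 = 5/3
2 + 1/(5/3) = 2 + 3/5 = 13/5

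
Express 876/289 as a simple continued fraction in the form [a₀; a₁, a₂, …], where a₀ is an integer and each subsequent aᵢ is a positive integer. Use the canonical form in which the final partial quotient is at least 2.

⌊876/289⌋ = 3, remainder 9
⌊289/9⌋ = 32, remainder 1
⌊9/1⌋ = 9, remainder 0

[3; 32, 9]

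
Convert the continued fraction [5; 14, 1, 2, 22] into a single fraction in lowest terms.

Compute successive convergents:
a_0 = 5: 5/1
a_1 = 14: 71/14
a_2 = 1: 76/15
a_3 = 2: 223/44
a_4 = 22: 4982/983

4982/983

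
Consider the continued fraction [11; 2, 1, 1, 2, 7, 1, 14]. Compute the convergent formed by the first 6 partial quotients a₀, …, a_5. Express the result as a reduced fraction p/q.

1093/96

Start with 7.
2 + 1/(7/1) = 2 + 1/7 = 15/7
1 + 1/(15/7) = 1 + 7/15 = 22/15
1 + 1/(22/15) = 1 + 15/22 = 37/22
2 + 1/(37/22) = 2 + 22/37 = 96/37
11 + 1/(96/37) = 11 + 37/96 = 1093/96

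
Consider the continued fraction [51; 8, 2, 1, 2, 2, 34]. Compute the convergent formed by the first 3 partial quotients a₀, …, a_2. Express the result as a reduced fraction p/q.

Start with 2.
8 + 1/(2/1) = 8 + 1/2 = 17/2
51 + 1/(17/2) = 51 + 2/17 = 869/17

869/17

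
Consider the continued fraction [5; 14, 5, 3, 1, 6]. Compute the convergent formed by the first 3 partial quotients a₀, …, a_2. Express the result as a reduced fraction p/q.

360/71

Collapse the nested fraction from the inside out:
Start with 5.
14 + 1/(5/1) = 14 + 1/5 = 71/5
5 + 1/(71/5) = 5 + 5/71 = 360/71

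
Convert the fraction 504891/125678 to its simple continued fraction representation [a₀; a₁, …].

[4; 57, 1, 2, 10, 1, 1, 33]

Apply division with remainder until the remainder is 0:
504891 ÷ 125678 → quotient 4, remainder 2179
125678 ÷ 2179 → quotient 57, remainder 1475
2179 ÷ 1475 → quotient 1, remainder 704
1475 ÷ 704 → quotient 2, remainder 67
704 ÷ 67 → quotient 10, remainder 34
67 ÷ 34 → quotient 1, remainder 33
34 ÷ 33 → quotient 1, remainder 1
33 ÷ 1 → quotient 33, remainder 0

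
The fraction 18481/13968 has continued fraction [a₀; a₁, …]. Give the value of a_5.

Run the Euclidean algorithm, recording each quotient:
⌊18481/13968⌋ = 1, remainder 4513
⌊13968/4513⌋ = 3, remainder 429
⌊4513/429⌋ = 10, remainder 223
⌊429/223⌋ = 1, remainder 206
⌊223/206⌋ = 1, remainder 17
⌊206/17⌋ = 12, remainder 2

12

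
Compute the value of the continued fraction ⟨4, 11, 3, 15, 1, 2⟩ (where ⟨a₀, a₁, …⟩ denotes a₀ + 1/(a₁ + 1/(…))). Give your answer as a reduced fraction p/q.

6668/1631

a_0 = 4: 4/1
a_1 = 11: 45/11
a_2 = 3: 139/34
a_3 = 15: 2130/521
a_4 = 1: 2269/555
a_5 = 2: 6668/1631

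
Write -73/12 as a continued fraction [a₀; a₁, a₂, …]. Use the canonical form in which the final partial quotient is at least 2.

[-7; 1, 11]

Run the Euclidean algorithm, recording each quotient:
-73 ÷ 12 → quotient -7, remainder 11
12 ÷ 11 → quotient 1, remainder 1
11 ÷ 1 → quotient 11, remainder 0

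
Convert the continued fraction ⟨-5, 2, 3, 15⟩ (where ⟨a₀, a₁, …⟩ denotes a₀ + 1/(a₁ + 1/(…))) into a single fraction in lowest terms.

-489/107

Work from the innermost term outward:
Start with 15.
3 + 1/(15/1) = 3 + 1/15 = 46/15
2 + 1/(46/15) = 2 + 15/46 = 107/46
-5 + 1/(107/46) = -5 + 46/107 = -489/107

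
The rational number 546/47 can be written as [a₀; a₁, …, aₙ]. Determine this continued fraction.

[11; 1, 1, 1, 1, 1, 1, 3]

Run the Euclidean algorithm, recording each quotient:
546 = 11·47 + 29, so a_0 = 11
47 = 1·29 + 18, so a_1 = 1
29 = 1·18 + 11, so a_2 = 1
18 = 1·11 + 7, so a_3 = 1
11 = 1·7 + 4, so a_4 = 1
7 = 1·4 + 3, so a_5 = 1
4 = 1·3 + 1, so a_6 = 1
3 = 3·1 + 0, so a_7 = 3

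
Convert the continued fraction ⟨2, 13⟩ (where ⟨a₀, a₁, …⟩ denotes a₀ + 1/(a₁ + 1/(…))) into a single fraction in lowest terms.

Build up convergents one term at a time:
a_0 = 2: 2/1
a_1 = 13: 27/13

27/13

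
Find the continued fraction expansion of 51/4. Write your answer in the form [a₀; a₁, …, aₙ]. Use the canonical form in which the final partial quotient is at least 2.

⌊51/4⌋ = 12, remainder 3
⌊4/3⌋ = 1, remainder 1
⌊3/1⌋ = 3, remainder 0

[12; 1, 3]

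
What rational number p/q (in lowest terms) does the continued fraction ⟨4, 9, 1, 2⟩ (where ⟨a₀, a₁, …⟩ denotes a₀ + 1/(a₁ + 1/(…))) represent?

a_0 = 4: 4/1
a_1 = 9: 37/9
a_2 = 1: 41/10
a_3 = 2: 119/29

119/29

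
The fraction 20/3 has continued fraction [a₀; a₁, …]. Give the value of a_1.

1

20 ÷ 3 → quotient 6, remainder 2
3 ÷ 2 → quotient 1, remainder 1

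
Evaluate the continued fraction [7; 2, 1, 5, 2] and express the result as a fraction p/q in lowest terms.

272/37

Compute successive convergents:
a_0 = 7: 7/1
a_1 = 2: 15/2
a_2 = 1: 22/3
a_3 = 5: 125/17
a_4 = 2: 272/37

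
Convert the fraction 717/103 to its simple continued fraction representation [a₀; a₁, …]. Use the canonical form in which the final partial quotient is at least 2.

717 ÷ 103 → quotient 6, remainder 99
103 ÷ 99 → quotient 1, remainder 4
99 ÷ 4 → quotient 24, remainder 3
4 ÷ 3 → quotient 1, remainder 1
3 ÷ 1 → quotient 3, remainder 0

[6; 1, 24, 1, 3]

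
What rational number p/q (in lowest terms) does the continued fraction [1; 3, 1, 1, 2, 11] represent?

262/205

Start with 11.
2 + 1/(11/1) = 2 + 1/11 = 23/11
1 + 1/(23/11) = 1 + 11/23 = 34/23
1 + 1/(34/23) = 1 + 23/34 = 57/34
3 + 1/(57/34) = 3 + 34/57 = 205/57
1 + 1/(205/57) = 1 + 57/205 = 262/205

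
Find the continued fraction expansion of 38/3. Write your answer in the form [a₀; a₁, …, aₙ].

Apply division with remainder until the remainder is 0:
38 = 12·3 + 2, so a_0 = 12
3 = 1·2 + 1, so a_1 = 1
2 = 2·1 + 0, so a_2 = 2

[12; 1, 2]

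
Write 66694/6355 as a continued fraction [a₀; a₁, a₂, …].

⌊66694/6355⌋ = 10, remainder 3144
⌊6355/3144⌋ = 2, remainder 67
⌊3144/67⌋ = 46, remainder 62
⌊67/62⌋ = 1, remainder 5
⌊62/5⌋ = 12, remainder 2
⌊5/2⌋ = 2, remainder 1
⌊2/1⌋ = 2, remainder 0

[10; 2, 46, 1, 12, 2, 2]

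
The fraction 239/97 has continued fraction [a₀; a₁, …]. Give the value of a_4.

239 ÷ 97 → quotient 2, remainder 45
97 ÷ 45 → quotient 2, remainder 7
45 ÷ 7 → quotient 6, remainder 3
7 ÷ 3 → quotient 2, remainder 1
3 ÷ 1 → quotient 3, remainder 0

3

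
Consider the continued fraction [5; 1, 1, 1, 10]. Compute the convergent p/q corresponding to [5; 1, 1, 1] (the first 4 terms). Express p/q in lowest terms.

Start with 1.
1 + 1/(1/1) = 1 + 1/1 = 2/1
1 + 1/(2/1) = 1 + 1/2 = 3/2
5 + 1/(3/2) = 5 + 2/3 = 17/3

17/3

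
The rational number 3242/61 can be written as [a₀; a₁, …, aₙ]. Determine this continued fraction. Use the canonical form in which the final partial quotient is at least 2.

3242 ÷ 61 → quotient 53, remainder 9
61 ÷ 9 → quotient 6, remainder 7
9 ÷ 7 → quotient 1, remainder 2
7 ÷ 2 → quotient 3, remainder 1
2 ÷ 1 → quotient 2, remainder 0

[53; 6, 1, 3, 2]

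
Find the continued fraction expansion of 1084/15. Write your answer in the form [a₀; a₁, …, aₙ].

[72; 3, 1, 3]

Apply division with remainder until the remainder is 0:
⌊1084/15⌋ = 72, remainder 4
⌊15/4⌋ = 3, remainder 3
⌊4/3⌋ = 1, remainder 1
⌊3/1⌋ = 3, remainder 0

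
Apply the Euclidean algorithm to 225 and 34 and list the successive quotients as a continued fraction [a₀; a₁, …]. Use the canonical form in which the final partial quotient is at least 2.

[6; 1, 1, 1, 1, 1, 1, 2]

225 = 6·34 + 21, so a_0 = 6
34 = 1·21 + 13, so a_1 = 1
21 = 1·13 + 8, so a_2 = 1
13 = 1·8 + 5, so a_3 = 1
8 = 1·5 + 3, so a_4 = 1
5 = 1·3 + 2, so a_5 = 1
3 = 1·2 + 1, so a_6 = 1
2 = 2·1 + 0, so a_7 = 2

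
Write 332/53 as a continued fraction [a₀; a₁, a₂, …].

332 ÷ 53 → quotient 6, remainder 14
53 ÷ 14 → quotient 3, remainder 11
14 ÷ 11 → quotient 1, remainder 3
11 ÷ 3 → quotient 3, remainder 2
3 ÷ 2 → quotient 1, remainder 1
2 ÷ 1 → quotient 2, remainder 0

[6; 3, 1, 3, 1, 2]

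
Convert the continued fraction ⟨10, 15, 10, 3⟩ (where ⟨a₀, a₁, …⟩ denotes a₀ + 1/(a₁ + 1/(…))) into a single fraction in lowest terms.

4711/468

a_0 = 10: 10/1
a_1 = 15: 151/15
a_2 = 10: 1520/151
a_3 = 3: 4711/468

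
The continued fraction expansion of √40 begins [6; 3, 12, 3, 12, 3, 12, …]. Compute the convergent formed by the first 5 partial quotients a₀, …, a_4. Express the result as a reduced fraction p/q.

8886/1405

Work from the innermost term outward:
Start with 12.
3 + 1/(12/1) = 3 + 1/12 = 37/12
12 + 1/(37/12) = 12 + 12/37 = 456/37
3 + 1/(456/37) = 3 + 37/456 = 1405/456
6 + 1/(1405/456) = 6 + 456/1405 = 8886/1405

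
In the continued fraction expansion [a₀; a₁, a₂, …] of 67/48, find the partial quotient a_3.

1

67 ÷ 48 → quotient 1, remainder 19
48 ÷ 19 → quotient 2, remainder 10
19 ÷ 10 → quotient 1, remainder 9
10 ÷ 9 → quotient 1, remainder 1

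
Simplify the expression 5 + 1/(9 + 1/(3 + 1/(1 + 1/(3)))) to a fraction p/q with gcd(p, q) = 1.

Compute successive convergents:
a_0 = 5: 5/1
a_1 = 9: 46/9
a_2 = 3: 143/28
a_3 = 1: 189/37
a_4 = 3: 710/139

710/139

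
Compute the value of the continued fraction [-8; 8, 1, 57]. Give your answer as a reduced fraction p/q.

-4110/521

Work from the innermost term outward:
Start with 57.
1 + 1/(57/1) = 1 + 1/57 = 58/57
8 + 1/(58/57) = 8 + 57/58 = 521/58
-8 + 1/(521/58) = -8 + 58/521 = -4110/521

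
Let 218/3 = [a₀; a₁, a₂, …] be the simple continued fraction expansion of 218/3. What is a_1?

1

⌊218/3⌋ = 72, remainder 2
⌊3/2⌋ = 1, remainder 1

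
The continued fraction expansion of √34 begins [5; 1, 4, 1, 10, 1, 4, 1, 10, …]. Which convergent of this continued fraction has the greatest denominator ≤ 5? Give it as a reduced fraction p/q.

29/5

List convergents until the denominator exceeds the bound:
a_0 = 5: 5/1  (≤ bound)
a_1 = 1: 6/1  (≤ bound)
a_2 = 4: 29/5  (≤ bound)
a_3 = 1: 35/6  (> 5, stop)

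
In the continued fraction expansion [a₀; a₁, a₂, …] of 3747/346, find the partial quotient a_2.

4

⌊3747/346⌋ = 10, remainder 287
⌊346/287⌋ = 1, remainder 59
⌊287/59⌋ = 4, remainder 51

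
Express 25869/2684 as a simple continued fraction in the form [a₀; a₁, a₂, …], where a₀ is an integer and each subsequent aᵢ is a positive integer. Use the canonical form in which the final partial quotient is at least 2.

Run the Euclidean algorithm, recording each quotient:
25869 = 9·2684 + 1713, so a_0 = 9
2684 = 1·1713 + 971, so a_1 = 1
1713 = 1·971 + 742, so a_2 = 1
971 = 1·742 + 229, so a_3 = 1
742 = 3·229 + 55, so a_4 = 3
229 = 4·55 + 9, so a_5 = 4
55 = 6·9 + 1, so a_6 = 6
9 = 9·1 + 0, so a_7 = 9

[9; 1, 1, 1, 3, 4, 6, 9]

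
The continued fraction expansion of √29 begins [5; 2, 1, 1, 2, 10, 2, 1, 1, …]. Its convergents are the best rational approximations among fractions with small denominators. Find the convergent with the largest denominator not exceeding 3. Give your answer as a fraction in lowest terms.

a_0 = 5: 5/1  (≤ bound)
a_1 = 2: 11/2  (≤ bound)
a_2 = 1: 16/3  (≤ bound)
a_3 = 1: 27/5  (> 3, stop)

16/3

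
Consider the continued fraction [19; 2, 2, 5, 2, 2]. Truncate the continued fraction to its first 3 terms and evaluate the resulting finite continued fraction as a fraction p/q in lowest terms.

Collapse the nested fraction from the inside out:
Start with 2.
2 + 1/(2/1) = 2 + 1/2 = 5/2
19 + 1/(5/2) = 19 + 2/5 = 97/5

97/5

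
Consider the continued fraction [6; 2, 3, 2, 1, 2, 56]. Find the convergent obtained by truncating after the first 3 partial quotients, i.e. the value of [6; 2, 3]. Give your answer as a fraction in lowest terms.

Compute successive convergents:
a_0 = 6: 6/1
a_1 = 2: 13/2
a_2 = 3: 45/7

45/7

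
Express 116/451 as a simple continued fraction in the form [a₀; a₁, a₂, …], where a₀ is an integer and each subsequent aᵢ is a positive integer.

[0; 3, 1, 7, 1, 12]

Repeatedly divide and take the remainder:
116 ÷ 451 → quotient 0, remainder 116
451 ÷ 116 → quotient 3, remainder 103
116 ÷ 103 → quotient 1, remainder 13
103 ÷ 13 → quotient 7, remainder 12
13 ÷ 12 → quotient 1, remainder 1
12 ÷ 1 → quotient 12, remainder 0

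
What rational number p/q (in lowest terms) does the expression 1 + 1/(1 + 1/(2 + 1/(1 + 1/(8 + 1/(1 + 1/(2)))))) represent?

197/113

Start with 2.
1 + 1/(2/1) = 1 + 1/2 = 3/2
8 + 1/(3/2) = 8 + 2/3 = 26/3
1 + 1/(26/3) = 1 + 3/26 = 29/26
2 + 1/(29/26) = 2 + 26/29 = 84/29
1 + 1/(84/29) = 1 + 29/84 = 113/84
1 + 1/(113/84) = 1 + 84/113 = 197/113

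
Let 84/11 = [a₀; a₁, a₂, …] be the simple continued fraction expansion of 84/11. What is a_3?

1

84 = 7·11 + 7, so a_0 = 7
11 = 1·7 + 4, so a_1 = 1
7 = 1·4 + 3, so a_2 = 1
4 = 1·3 + 1, so a_3 = 1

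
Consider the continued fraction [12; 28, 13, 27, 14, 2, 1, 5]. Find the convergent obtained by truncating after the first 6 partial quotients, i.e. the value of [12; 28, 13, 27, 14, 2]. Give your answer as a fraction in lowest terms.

a_0 = 12: 12/1
a_1 = 28: 337/28
a_2 = 13: 4393/365
a_3 = 27: 118948/9883
a_4 = 14: 1669665/138727
a_5 = 2: 3458278/287337

3458278/287337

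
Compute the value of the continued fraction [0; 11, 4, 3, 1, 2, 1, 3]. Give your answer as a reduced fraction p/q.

239/2685

Starting at the tail and folding back:
Start with 3.
1 + 1/(3/1) = 1 + 1/3 = 4/3
2 + 1/(4/3) = 2 + 3/4 = 11/4
1 + 1/(11/4) = 1 + 4/11 = 15/11
3 + 1/(15/11) = 3 + 11/15 = 56/15
4 + 1/(56/15) = 4 + 15/56 = 239/56
11 + 1/(239/56) = 11 + 56/239 = 2685/239
0 + 1/(2685/239) = 0 + 239/2685 = 239/2685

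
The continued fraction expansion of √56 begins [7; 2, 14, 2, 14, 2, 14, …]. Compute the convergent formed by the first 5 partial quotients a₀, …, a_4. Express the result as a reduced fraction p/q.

Compute successive convergents:
a_0 = 7: 7/1
a_1 = 2: 15/2
a_2 = 14: 217/29
a_3 = 2: 449/60
a_4 = 14: 6503/869

6503/869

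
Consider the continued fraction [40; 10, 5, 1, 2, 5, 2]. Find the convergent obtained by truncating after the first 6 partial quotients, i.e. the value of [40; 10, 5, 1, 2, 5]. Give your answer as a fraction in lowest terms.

37131/926

Start with 5.
2 + 1/(5/1) = 2 + 1/5 = 11/5
1 + 1/(11/5) = 1 + 5/11 = 16/11
5 + 1/(16/11) = 5 + 11/16 = 91/16
10 + 1/(91/16) = 10 + 16/91 = 926/91
40 + 1/(926/91) = 40 + 91/926 = 37131/926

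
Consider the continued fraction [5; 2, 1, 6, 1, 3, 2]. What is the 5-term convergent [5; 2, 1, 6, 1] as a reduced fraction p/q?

123/23

Start with 1.
6 + 1/(1/1) = 6 + 1/1 = 7/1
1 + 1/(7/1) = 1 + 1/7 = 8/7
2 + 1/(8/7) = 2 + 7/8 = 23/8
5 + 1/(23/8) = 5 + 8/23 = 123/23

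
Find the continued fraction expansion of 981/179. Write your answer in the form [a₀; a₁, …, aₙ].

Run the Euclidean algorithm, recording each quotient:
⌊981/179⌋ = 5, remainder 86
⌊179/86⌋ = 2, remainder 7
⌊86/7⌋ = 12, remainder 2
⌊7/2⌋ = 3, remainder 1
⌊2/1⌋ = 2, remainder 0

[5; 2, 12, 3, 2]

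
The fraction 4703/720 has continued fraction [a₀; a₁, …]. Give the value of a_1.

Repeatedly divide and take the remainder:
⌊4703/720⌋ = 6, remainder 383
⌊720/383⌋ = 1, remainder 337

1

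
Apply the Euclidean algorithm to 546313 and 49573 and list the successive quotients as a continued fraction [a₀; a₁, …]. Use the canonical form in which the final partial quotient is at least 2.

[11; 49, 12, 5, 1, 13]

546313 ÷ 49573 → quotient 11, remainder 1010
49573 ÷ 1010 → quotient 49, remainder 83
1010 ÷ 83 → quotient 12, remainder 14
83 ÷ 14 → quotient 5, remainder 13
14 ÷ 13 → quotient 1, remainder 1
13 ÷ 1 → quotient 13, remainder 0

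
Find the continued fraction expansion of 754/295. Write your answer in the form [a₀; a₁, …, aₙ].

[2; 1, 1, 3, 1, 32]

754 = 2·295 + 164, so a_0 = 2
295 = 1·164 + 131, so a_1 = 1
164 = 1·131 + 33, so a_2 = 1
131 = 3·33 + 32, so a_3 = 3
33 = 1·32 + 1, so a_4 = 1
32 = 32·1 + 0, so a_5 = 32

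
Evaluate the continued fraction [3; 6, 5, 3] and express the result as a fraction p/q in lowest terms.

a_0 = 3: 3/1
a_1 = 6: 19/6
a_2 = 5: 98/31
a_3 = 3: 313/99

313/99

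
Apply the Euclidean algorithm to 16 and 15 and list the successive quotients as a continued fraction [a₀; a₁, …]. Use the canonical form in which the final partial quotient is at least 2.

Repeatedly divide and take the remainder:
16 ÷ 15 → quotient 1, remainder 1
15 ÷ 1 → quotient 15, remainder 0

[1; 15]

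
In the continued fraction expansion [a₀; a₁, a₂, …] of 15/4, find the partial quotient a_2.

15 ÷ 4 → quotient 3, remainder 3
4 ÷ 3 → quotient 1, remainder 1
3 ÷ 1 → quotient 3, remainder 0

3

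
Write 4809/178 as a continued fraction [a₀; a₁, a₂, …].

[27; 59, 3]

4809 = 27·178 + 3, so a_0 = 27
178 = 59·3 + 1, so a_1 = 59
3 = 3·1 + 0, so a_2 = 3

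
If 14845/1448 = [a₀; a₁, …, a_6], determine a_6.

2

14845 = 10·1448 + 365, so a_0 = 10
1448 = 3·365 + 353, so a_1 = 3
365 = 1·353 + 12, so a_2 = 1
353 = 29·12 + 5, so a_3 = 29
12 = 2·5 + 2, so a_4 = 2
5 = 2·2 + 1, so a_5 = 2
2 = 2·1 + 0, so a_6 = 2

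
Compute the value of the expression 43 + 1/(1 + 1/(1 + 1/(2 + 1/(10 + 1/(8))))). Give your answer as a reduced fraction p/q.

18354/421

Use the convergent recurrence hₖ = aₖ·hₖ₋₁ + hₖ₋₂ (and likewise for the denominators kₖ):
a_0 = 43: 43/1
a_1 = 1: 44/1
a_2 = 1: 87/2
a_3 = 2: 218/5
a_4 = 10: 2267/52
a_5 = 8: 18354/421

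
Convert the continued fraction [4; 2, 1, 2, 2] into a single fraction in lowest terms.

a_0 = 4: 4/1
a_1 = 2: 9/2
a_2 = 1: 13/3
a_3 = 2: 35/8
a_4 = 2: 83/19

83/19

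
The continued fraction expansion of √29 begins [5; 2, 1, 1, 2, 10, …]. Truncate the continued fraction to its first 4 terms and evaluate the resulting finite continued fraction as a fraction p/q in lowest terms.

a_0 = 5: 5/1
a_1 = 2: 11/2
a_2 = 1: 16/3
a_3 = 1: 27/5

27/5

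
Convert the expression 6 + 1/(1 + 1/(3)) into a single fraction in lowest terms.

27/4

Collapse the nested fraction from the inside out:
Start with 3.
1 + 1/(3/1) = 1 + 1/3 = 4/3
6 + 1/(4/3) = 6 + 3/4 = 27/4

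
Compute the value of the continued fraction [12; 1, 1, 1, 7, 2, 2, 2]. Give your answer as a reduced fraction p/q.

Work from the innermost term outward:
Start with 2.
2 + 1/(2/1) = 2 + 1/2 = 5/2
2 + 1/(5/2) = 2 + 2/5 = 12/5
7 + 1/(12/5) = 7 + 5/12 = 89/12
1 + 1/(89/12) = 1 + 12/89 = 101/89
1 + 1/(101/89) = 1 + 89/101 = 190/101
1 + 1/(190/101) = 1 + 101/190 = 291/190
12 + 1/(291/190) = 12 + 190/291 = 3682/291

3682/291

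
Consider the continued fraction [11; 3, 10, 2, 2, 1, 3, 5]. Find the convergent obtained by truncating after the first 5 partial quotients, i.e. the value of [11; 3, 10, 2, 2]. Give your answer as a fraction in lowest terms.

1823/161

a_0 = 11: 11/1
a_1 = 3: 34/3
a_2 = 10: 351/31
a_3 = 2: 736/65
a_4 = 2: 1823/161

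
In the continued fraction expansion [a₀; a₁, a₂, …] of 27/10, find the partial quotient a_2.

2

27 ÷ 10 → quotient 2, remainder 7
10 ÷ 7 → quotient 1, remainder 3
7 ÷ 3 → quotient 2, remainder 1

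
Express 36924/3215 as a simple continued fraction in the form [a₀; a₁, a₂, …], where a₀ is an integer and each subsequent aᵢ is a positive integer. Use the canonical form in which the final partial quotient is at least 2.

Apply division with remainder until the remainder is 0:
⌊36924/3215⌋ = 11, remainder 1559
⌊3215/1559⌋ = 2, remainder 97
⌊1559/97⌋ = 16, remainder 7
⌊97/7⌋ = 13, remainder 6
⌊7/6⌋ = 1, remainder 1
⌊6/1⌋ = 6, remainder 0

[11; 2, 16, 13, 1, 6]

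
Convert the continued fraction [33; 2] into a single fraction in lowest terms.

67/2

Work from the innermost term outward:
Start with 2.
33 + 1/(2/1) = 33 + 1/2 = 67/2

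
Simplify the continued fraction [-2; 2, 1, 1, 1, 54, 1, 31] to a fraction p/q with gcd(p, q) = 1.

Use the convergent recurrence hₖ = aₖ·hₖ₋₁ + hₖ₋₂ (and likewise for the denominators kₖ):
a_0 = -2: -2/1
a_1 = 2: -3/2
a_2 = 1: -5/3
a_3 = 1: -8/5
a_4 = 1: -13/8
a_5 = 54: -710/437
a_6 = 1: -723/445
a_7 = 31: -23123/14232

-23123/14232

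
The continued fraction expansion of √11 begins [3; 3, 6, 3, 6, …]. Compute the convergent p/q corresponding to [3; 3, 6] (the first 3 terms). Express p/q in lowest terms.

63/19

Start with 6.
3 + 1/(6/1) = 3 + 1/6 = 19/6
3 + 1/(19/6) = 3 + 6/19 = 63/19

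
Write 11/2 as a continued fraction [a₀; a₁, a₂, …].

[5; 2]

11 ÷ 2 → quotient 5, remainder 1
2 ÷ 1 → quotient 2, remainder 0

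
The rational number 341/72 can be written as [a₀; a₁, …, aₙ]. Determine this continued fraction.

[4; 1, 2, 1, 3, 1, 3]

Run the Euclidean algorithm, recording each quotient:
341 ÷ 72 → quotient 4, remainder 53
72 ÷ 53 → quotient 1, remainder 19
53 ÷ 19 → quotient 2, remainder 15
19 ÷ 15 → quotient 1, remainder 4
15 ÷ 4 → quotient 3, remainder 3
4 ÷ 3 → quotient 1, remainder 1
3 ÷ 1 → quotient 3, remainder 0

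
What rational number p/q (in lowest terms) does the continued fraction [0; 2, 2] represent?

2/5

Start with 2.
2 + 1/(2/1) = 2 + 1/2 = 5/2
0 + 1/(5/2) = 0 + 2/5 = 2/5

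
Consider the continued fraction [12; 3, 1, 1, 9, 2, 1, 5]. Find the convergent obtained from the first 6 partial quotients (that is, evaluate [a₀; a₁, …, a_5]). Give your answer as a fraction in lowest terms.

Start with 2.
9 + 1/(2/1) = 9 + 1/2 = 19/2
1 + 1/(19/2) = 1 + 2/19 = 21/19
1 + 1/(21/19) = 1 + 19/21 = 40/21
3 + 1/(40/21) = 3 + 21/40 = 141/40
12 + 1/(141/40) = 12 + 40/141 = 1732/141

1732/141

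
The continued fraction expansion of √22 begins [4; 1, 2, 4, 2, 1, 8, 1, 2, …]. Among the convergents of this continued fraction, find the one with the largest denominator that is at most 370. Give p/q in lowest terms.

1712/365

List convergents until the denominator exceeds the bound:
a_0 = 4: 4/1  (≤ bound)
a_1 = 1: 5/1  (≤ bound)
a_2 = 2: 14/3  (≤ bound)
a_3 = 4: 61/13  (≤ bound)
a_4 = 2: 136/29  (≤ bound)
a_5 = 1: 197/42  (≤ bound)
a_6 = 8: 1712/365  (≤ bound)
a_7 = 1: 1909/407  (> 370, stop)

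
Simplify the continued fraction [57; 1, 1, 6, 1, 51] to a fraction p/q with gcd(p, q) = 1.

44761/778

Use the convergent recurrence hₖ = aₖ·hₖ₋₁ + hₖ₋₂ (and likewise for the denominators kₖ):
a_0 = 57: 57/1
a_1 = 1: 58/1
a_2 = 1: 115/2
a_3 = 6: 748/13
a_4 = 1: 863/15
a_5 = 51: 44761/778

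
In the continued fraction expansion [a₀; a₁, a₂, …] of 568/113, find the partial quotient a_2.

1

⌊568/113⌋ = 5, remainder 3
⌊113/3⌋ = 37, remainder 2
⌊3/2⌋ = 1, remainder 1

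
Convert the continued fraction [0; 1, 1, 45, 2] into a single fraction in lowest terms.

Use the convergent recurrence hₖ = aₖ·hₖ₋₁ + hₖ₋₂ (and likewise for the denominators kₖ):
a_0 = 0: 0/1
a_1 = 1: 1/1
a_2 = 1: 1/2
a_3 = 45: 46/91
a_4 = 2: 93/184

93/184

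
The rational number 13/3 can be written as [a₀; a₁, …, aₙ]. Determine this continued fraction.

[4; 3]

Run the Euclidean algorithm, recording each quotient:
13 = 4·3 + 1, so a_0 = 4
3 = 3·1 + 0, so a_1 = 3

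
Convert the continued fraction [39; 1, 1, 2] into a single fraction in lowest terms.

a_0 = 39: 39/1
a_1 = 1: 40/1
a_2 = 1: 79/2
a_3 = 2: 198/5

198/5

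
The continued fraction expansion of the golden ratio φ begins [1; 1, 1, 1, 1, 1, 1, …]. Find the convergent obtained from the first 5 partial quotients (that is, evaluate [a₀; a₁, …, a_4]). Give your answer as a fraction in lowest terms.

8/5

Start with 1.
1 + 1/(1/1) = 1 + 1/1 = 2/1
1 + 1/(2/1) = 1 + 1/2 = 3/2
1 + 1/(3/2) = 1 + 2/3 = 5/3
1 + 1/(5/3) = 1 + 3/5 = 8/5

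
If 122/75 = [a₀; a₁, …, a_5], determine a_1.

122 ÷ 75 → quotient 1, remainder 47
75 ÷ 47 → quotient 1, remainder 28

1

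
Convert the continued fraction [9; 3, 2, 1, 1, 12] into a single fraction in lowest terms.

a_0 = 9: 9/1
a_1 = 3: 28/3
a_2 = 2: 65/7
a_3 = 1: 93/10
a_4 = 1: 158/17
a_5 = 12: 1989/214

1989/214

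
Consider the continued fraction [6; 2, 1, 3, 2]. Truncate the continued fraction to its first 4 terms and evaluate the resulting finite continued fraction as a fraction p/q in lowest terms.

Build up convergents one term at a time:
a_0 = 6: 6/1
a_1 = 2: 13/2
a_2 = 1: 19/3
a_3 = 3: 70/11

70/11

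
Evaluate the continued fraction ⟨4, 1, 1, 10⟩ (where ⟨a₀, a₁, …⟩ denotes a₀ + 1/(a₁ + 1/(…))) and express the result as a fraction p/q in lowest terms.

a_0 = 4: 4/1
a_1 = 1: 5/1
a_2 = 1: 9/2
a_3 = 10: 95/21

95/21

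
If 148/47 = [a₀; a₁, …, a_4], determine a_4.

2

148 ÷ 47 → quotient 3, remainder 7
47 ÷ 7 → quotient 6, remainder 5
7 ÷ 5 → quotient 1, remainder 2
5 ÷ 2 → quotient 2, remainder 1
2 ÷ 1 → quotient 2, remainder 0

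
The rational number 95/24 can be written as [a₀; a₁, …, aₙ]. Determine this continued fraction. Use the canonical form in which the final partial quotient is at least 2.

95 ÷ 24 → quotient 3, remainder 23
24 ÷ 23 → quotient 1, remainder 1
23 ÷ 1 → quotient 23, remainder 0

[3; 1, 23]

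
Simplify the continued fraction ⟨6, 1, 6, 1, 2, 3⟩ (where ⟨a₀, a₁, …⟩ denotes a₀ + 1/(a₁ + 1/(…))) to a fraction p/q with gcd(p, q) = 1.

Use the convergent recurrence hₖ = aₖ·hₖ₋₁ + hₖ₋₂ (and likewise for the denominators kₖ):
a_0 = 6: 6/1
a_1 = 1: 7/1
a_2 = 6: 48/7
a_3 = 1: 55/8
a_4 = 2: 158/23
a_5 = 3: 529/77

529/77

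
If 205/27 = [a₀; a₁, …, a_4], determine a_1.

205 = 7·27 + 16, so a_0 = 7
27 = 1·16 + 11, so a_1 = 1

1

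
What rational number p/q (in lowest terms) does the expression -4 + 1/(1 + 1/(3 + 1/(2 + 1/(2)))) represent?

-71/22

Collapse the nested fraction from the inside out:
Start with 2.
2 + 1/(2/1) = 2 + 1/2 = 5/2
3 + 1/(5/2) = 3 + 2/5 = 17/5
1 + 1/(17/5) = 1 + 5/17 = 22/17
-4 + 1/(22/17) = -4 + 17/22 = -71/22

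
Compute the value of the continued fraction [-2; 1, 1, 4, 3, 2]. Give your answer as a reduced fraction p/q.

-97/67

Start with 2.
3 + 1/(2/1) = 3 + 1/2 = 7/2
4 + 1/(7/2) = 4 + 2/7 = 30/7
1 + 1/(30/7) = 1 + 7/30 = 37/30
1 + 1/(37/30) = 1 + 30/37 = 67/37
-2 + 1/(67/37) = -2 + 37/67 = -97/67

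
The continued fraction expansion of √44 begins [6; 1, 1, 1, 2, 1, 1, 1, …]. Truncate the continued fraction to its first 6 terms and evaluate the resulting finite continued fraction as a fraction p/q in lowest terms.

73/11

Compute successive convergents:
a_0 = 6: 6/1
a_1 = 1: 7/1
a_2 = 1: 13/2
a_3 = 1: 20/3
a_4 = 2: 53/8
a_5 = 1: 73/11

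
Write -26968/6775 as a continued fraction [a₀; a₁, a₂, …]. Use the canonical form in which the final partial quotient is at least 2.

-26968 = -4·6775 + 132, so a_0 = -4
6775 = 51·132 + 43, so a_1 = 51
132 = 3·43 + 3, so a_2 = 3
43 = 14·3 + 1, so a_3 = 14
3 = 3·1 + 0, so a_4 = 3

[-4; 51, 3, 14, 3]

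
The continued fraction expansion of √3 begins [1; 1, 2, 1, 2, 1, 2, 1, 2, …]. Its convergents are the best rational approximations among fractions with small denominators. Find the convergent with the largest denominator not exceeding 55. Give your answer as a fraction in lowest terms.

71/41

a_0 = 1: 1/1  (≤ bound)
a_1 = 1: 2/1  (≤ bound)
a_2 = 2: 5/3  (≤ bound)
a_3 = 1: 7/4  (≤ bound)
a_4 = 2: 19/11  (≤ bound)
a_5 = 1: 26/15  (≤ bound)
a_6 = 2: 71/41  (≤ bound)
a_7 = 1: 97/56  (> 55, stop)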